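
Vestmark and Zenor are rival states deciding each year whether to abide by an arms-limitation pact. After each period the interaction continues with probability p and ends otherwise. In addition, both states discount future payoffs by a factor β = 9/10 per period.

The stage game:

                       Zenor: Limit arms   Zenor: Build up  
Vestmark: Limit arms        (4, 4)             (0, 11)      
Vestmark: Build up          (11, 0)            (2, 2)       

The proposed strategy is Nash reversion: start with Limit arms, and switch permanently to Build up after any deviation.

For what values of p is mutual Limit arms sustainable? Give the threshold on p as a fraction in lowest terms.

70/81

Expected continuation weight on next period's payoff is β·p = 9/10·p, which plays the role of the discount factor.
Cooperation requires 9/10·p ≥ (11−4)/(11−2) = 7/9, hence p ≥ 70/81.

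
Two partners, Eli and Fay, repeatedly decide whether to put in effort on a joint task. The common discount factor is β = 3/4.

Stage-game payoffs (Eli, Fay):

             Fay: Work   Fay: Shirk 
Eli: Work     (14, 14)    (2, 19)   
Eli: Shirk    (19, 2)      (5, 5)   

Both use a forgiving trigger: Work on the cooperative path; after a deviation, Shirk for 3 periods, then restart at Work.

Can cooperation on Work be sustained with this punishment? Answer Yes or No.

Comparing payoff streams over the 4 periods until play realigns: cooperate → 14(1+β+…+β^3); deviate → 19 + 5(β+…+β^3).
Cooperation is sustained iff (14−5)(β+…+β^3) ≥ 19−14.
β+…+β^3 = 3/4·(1−(3/4)^3)/(1−3/4) = 1.7344, and (19−14)/(14−5) = 0.5556.
1.7344 ≥ 0.5556, so cooperation is sustainable.

Yes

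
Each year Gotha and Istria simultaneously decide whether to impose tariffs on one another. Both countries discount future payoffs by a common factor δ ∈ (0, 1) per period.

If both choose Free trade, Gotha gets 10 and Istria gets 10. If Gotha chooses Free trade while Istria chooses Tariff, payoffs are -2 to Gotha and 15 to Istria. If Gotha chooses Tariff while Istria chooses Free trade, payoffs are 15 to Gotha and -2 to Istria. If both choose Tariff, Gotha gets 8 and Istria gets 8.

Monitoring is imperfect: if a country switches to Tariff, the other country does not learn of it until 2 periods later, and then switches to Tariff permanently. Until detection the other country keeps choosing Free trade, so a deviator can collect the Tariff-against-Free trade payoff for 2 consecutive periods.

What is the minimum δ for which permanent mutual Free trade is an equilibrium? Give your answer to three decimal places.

A deviator earns 15 for 2 periods, then 8 forever; cooperating earns 10 forever. Multiplying the IC by (1−δ):
10 ≥ 15(1−δ^2) + 8δ^2, so 7·δ^2 ≥ 5 and δ^2 ≥ 5/7.
δ ≥ (5/7)^(1/2) ≈ 0.845.

0.845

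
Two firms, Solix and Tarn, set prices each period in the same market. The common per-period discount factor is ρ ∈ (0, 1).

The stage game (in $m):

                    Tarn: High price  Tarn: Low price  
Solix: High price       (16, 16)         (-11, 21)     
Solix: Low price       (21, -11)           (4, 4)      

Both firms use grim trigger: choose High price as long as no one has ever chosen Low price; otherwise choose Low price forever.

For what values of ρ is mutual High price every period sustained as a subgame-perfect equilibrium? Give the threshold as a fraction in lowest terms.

5/17

Under grim trigger the critical discount factor is (T−C)/(T−P) with T = 21, C = 16, P = 4.
ρ* = (21−16)/(21−4) = 5/17.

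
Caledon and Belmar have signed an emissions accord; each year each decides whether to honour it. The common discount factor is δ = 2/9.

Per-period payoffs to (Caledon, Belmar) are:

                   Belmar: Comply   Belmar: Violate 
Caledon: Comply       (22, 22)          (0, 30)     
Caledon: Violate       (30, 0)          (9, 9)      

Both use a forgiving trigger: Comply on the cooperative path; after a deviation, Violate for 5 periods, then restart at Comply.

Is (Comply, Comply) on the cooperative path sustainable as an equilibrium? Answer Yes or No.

IC: δ+…+δ^5 ≥ (30−22)/(22−9) = 8/13.
At δ = 2/9: partial sum = 0.2856 < 0.6154. Cooperation not sustainable.

No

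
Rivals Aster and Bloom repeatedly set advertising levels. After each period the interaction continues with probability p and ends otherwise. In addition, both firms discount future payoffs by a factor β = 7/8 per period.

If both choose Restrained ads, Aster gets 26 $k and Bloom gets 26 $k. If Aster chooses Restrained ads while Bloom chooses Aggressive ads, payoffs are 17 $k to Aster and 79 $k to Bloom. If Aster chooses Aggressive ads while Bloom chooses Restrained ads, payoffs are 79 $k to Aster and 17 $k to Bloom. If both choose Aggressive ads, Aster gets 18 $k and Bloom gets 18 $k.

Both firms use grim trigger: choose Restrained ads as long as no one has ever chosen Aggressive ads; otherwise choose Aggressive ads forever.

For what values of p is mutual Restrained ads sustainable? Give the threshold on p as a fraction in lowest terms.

With continuation probability p and discount β, the effective per-period discount factor is βp.
Grim-trigger IC: βp ≥ (79−26)/(79−18) = 53/61.
So p ≥ (53/61)/(7/8) = 424/427.

424/427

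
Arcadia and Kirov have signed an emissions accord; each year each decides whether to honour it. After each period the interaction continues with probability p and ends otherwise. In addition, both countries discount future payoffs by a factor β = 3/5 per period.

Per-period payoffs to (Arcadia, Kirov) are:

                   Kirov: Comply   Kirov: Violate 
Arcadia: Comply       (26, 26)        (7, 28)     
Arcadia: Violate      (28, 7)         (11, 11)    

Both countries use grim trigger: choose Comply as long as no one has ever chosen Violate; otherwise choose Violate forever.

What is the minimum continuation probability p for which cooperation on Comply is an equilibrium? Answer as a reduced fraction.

Expected continuation weight on next period's payoff is β·p = 3/5·p, which plays the role of the discount factor.
Cooperation requires 3/5·p ≥ (28−26)/(28−11) = 2/17, hence p ≥ 10/51.

10/51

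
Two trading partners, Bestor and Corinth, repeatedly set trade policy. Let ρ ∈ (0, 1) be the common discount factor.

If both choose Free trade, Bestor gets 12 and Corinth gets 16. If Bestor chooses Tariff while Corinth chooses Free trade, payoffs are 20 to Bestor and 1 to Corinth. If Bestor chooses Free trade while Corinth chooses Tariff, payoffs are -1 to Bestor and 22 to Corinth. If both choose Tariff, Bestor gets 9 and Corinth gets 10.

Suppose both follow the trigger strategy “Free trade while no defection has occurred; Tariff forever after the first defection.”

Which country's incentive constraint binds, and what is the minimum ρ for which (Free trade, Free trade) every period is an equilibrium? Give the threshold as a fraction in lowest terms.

Bestor's threshold: (20−12)/(20−9) = 8/11.
Corinth's threshold: (22−16)/(22−10) = 1/2.
8/11 > 1/2, so Bestor binds and ρ* = 8/11.

Bestor; ρ ≥ 8/11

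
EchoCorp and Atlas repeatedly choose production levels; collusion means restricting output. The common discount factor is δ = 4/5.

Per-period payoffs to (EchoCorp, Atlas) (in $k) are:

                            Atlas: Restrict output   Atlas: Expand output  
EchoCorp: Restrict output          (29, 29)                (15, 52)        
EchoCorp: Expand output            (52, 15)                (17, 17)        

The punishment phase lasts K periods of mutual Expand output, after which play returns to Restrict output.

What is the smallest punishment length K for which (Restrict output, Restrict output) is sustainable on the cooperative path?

3

Need Σ_{k=1}^{K} δ^k ≥ (52−29)/(29−17) = 1.9167 at δ = 4/5.
At K = 2 the sum is 1.4400 < 1.9167; at K = 3 it is 1.9520 ≥ 1.9167.
So the minimum punishment length is K = 3.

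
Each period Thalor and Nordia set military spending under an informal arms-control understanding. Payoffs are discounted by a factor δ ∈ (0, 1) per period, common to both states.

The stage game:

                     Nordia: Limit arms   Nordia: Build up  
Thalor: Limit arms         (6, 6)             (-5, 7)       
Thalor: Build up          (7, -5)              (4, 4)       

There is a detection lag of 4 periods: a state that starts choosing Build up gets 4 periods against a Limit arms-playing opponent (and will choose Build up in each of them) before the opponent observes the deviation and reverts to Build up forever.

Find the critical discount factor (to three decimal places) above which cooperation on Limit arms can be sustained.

Deviating for the 4 undetected periods gains 7−6 = 1 per period over cooperation, then loses 6−4 = 2 per period forever once punishment starts.
Gain: 1(1 + δ + … + δ^3); loss: 2·δ^4/(1−δ).
No profitable deviation ⇔ 1(1−δ^4) ≤ 2·δ^4, i.e. δ^4 ≥ 1/(1+2) = 1/3.
Hence δ ≥ (1/3)^(1/4) ≈ 0.760.

0.760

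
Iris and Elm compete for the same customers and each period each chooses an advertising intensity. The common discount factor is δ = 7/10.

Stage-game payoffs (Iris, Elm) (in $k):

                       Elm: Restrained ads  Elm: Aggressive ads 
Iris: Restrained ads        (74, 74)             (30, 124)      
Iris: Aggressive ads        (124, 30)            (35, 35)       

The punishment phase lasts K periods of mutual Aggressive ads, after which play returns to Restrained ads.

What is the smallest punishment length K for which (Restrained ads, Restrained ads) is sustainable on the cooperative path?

Need Σ_{k=1}^{K} δ^k ≥ (124−74)/(74−35) = 1.2821 at δ = 7/10.
At K = 2 the sum is 1.1900 < 1.2821; at K = 3 it is 1.5330 ≥ 1.2821.
So the minimum punishment length is K = 3.

3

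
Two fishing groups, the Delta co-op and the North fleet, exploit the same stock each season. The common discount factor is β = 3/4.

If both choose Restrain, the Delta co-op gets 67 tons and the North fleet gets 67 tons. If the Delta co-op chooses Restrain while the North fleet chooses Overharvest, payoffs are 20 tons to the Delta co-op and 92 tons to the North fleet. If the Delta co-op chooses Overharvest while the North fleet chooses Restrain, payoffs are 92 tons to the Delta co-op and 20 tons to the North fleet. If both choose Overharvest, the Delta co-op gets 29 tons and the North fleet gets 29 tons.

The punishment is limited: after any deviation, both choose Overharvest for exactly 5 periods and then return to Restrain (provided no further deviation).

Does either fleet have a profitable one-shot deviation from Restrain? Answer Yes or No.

A one-shot deviation gives 92 now, then 29 for 5 periods, then back to 67.
Gain from deviating: (92−67) today; loss: (67−29) in each of the next 5 periods.
No-deviation condition: (67−29)(β+…+β^5) ≥ 92−67, i.e. β+…+β^5 ≥ 25/38.
At β = 3/4: β+…+β^5 = 2.2881 ≥ 0.6579.
So cooperation is sustainable.

No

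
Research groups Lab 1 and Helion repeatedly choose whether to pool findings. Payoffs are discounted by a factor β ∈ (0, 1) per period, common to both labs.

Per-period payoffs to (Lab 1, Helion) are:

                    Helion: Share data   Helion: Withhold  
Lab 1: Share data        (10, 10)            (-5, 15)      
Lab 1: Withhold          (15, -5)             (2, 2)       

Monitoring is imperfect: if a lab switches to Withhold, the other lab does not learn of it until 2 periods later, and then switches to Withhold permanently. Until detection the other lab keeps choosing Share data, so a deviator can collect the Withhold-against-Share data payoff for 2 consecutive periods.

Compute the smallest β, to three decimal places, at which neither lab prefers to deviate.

Deviating for the 2 undetected periods gains 15−10 = 5 per period over cooperation, then loses 10−2 = 8 per period forever once punishment starts.
Gain: 5(1 + β + … + β^1); loss: 8·β^2/(1−β).
No profitable deviation ⇔ 5(1−β^2) ≤ 8·β^2, i.e. β^2 ≥ 5/(5+8) = 5/13.
Hence β ≥ (5/13)^(1/2) ≈ 0.620.

0.620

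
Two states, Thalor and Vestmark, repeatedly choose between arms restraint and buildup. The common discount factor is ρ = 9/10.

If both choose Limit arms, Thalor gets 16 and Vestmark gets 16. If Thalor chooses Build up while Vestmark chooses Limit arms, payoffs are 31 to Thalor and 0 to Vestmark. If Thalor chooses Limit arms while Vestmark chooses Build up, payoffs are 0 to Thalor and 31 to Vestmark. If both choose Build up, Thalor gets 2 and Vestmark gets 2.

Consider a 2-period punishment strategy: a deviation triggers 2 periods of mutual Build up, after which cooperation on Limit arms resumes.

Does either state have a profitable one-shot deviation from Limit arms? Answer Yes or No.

No

A one-shot deviation gives 31 now, then 2 for 2 periods, then back to 16.
Gain from deviating: (31−16) today; loss: (16−2) in each of the next 2 periods.
No-deviation condition: (16−2)(ρ+…+ρ^2) ≥ 31−16, i.e. ρ+…+ρ^2 ≥ 15/14.
At ρ = 9/10: ρ+…+ρ^2 = 1.7100 ≥ 1.0714.
So cooperation is sustainable.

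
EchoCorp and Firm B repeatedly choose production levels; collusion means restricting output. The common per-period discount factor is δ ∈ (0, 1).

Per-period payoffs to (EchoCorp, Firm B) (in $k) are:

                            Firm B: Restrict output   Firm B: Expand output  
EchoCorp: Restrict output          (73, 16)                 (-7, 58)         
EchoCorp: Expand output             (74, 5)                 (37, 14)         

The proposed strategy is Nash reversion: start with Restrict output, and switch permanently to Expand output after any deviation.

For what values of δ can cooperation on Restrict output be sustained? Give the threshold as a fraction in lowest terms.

EchoCorp's threshold: (74−73)/(74−37) = 1/37.
Firm B's threshold: (58−16)/(58−14) = 21/22.
1/37 < 21/22, so Firm B binds and δ* = 21/22.

21/22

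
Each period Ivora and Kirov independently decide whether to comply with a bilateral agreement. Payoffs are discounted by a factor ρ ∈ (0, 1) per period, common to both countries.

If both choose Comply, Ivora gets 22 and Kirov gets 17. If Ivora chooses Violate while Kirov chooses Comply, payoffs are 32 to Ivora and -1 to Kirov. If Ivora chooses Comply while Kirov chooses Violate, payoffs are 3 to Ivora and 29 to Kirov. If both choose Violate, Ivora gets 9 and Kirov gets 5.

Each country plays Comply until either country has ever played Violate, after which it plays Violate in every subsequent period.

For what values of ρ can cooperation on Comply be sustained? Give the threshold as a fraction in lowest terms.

1/2

Ivora's threshold: (32−22)/(32−9) = 10/23.
Kirov's threshold: (29−17)/(29−5) = 1/2.
10/23 < 1/2, so Kirov binds and ρ* = 1/2.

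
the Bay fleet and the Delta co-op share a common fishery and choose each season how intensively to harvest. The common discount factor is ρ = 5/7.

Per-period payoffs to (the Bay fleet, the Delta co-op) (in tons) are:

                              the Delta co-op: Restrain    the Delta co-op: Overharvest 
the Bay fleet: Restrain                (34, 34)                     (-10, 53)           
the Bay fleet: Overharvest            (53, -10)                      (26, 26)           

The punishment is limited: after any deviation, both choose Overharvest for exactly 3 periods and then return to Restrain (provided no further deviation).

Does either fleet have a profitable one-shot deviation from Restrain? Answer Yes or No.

IC: ρ+…+ρ^3 ≥ (53−34)/(34−26) = 19/8.
At ρ = 5/7: partial sum = 1.5889 < 2.3750. Cooperation not sustainable.

Yes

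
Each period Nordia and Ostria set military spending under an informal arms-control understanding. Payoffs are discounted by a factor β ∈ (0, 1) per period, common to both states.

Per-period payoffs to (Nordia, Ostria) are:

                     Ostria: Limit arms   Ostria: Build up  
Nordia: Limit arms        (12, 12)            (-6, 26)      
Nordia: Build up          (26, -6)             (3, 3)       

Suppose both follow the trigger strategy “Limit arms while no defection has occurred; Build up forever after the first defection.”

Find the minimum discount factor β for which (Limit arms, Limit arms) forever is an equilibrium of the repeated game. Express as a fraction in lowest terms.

14/23

Cooperation forever yields 12 each period: 12/(1−β).
Deviating yields 26 once, then 3 forever: 26 + 3β/(1−β).
No profitable deviation requires 12/(1−β) ≥ 26 + 3β/(1−β).
Multiplying by (1−β): 12 ≥ 26(1−β) + 3β = 26 − 23β.
So 23β ≥ 14, i.e. β ≥ 14/23.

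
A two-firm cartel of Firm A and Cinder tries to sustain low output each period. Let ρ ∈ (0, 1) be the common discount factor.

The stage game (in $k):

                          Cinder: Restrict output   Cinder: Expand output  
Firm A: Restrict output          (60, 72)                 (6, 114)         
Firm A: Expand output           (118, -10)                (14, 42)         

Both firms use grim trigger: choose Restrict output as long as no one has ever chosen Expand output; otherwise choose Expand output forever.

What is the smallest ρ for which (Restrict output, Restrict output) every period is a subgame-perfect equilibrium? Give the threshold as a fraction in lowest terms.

Firm A: cooperation gives 60 each period; deviation gives 118 once then 14 forever.
  60/(1−ρ) ≥ 118 + 14ρ/(1−ρ) ⇒ ρ ≥ 58/104 = 29/52.
Cinder: cooperation gives 72 each period; deviation gives 114 once then 42 forever.
  ρ ≥ 42/72 = 7/12.
Both must hold, so the binding constraint is Cinder's: ρ ≥ 7/12.

7/12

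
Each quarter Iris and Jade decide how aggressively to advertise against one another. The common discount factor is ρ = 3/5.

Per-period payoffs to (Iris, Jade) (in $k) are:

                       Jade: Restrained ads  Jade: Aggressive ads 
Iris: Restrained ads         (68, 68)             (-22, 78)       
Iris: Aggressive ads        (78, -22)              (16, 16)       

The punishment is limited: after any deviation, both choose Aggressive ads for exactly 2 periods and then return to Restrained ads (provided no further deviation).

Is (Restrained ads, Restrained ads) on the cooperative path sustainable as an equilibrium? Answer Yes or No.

Yes

Comparing payoff streams over the 3 periods until play realigns: cooperate → 68(1+ρ+…+ρ^2); deviate → 78 + 16(ρ+…+ρ^2).
Cooperation is sustained iff (68−16)(ρ+…+ρ^2) ≥ 78−68.
ρ+…+ρ^2 = 3/5·(1−(3/5)^2)/(1−3/5) = 0.9600, and (78−68)/(68−16) = 0.1923.
0.9600 ≥ 0.1923, so cooperation is sustainable.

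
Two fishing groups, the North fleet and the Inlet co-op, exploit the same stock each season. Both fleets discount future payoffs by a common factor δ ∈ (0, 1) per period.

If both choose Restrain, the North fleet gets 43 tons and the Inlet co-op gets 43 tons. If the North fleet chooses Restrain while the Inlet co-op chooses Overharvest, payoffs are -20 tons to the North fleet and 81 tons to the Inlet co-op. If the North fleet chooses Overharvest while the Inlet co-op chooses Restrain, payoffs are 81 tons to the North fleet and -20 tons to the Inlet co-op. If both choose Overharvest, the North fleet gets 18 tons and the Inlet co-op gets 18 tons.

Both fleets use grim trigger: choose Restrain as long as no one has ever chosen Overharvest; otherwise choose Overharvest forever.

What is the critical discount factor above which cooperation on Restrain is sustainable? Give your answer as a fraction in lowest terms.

38/63

One-period gain from deviating is 81 − 43 = 38. The loss is 43 − 18 = 25 in every subsequent period, with present value 25·δ/(1−δ).
Deviation is unprofitable when 25·δ/(1−δ) ≥ 38, i.e. δ/(1−δ) ≥ 38/25.
Equivalently δ ≥ 38/(38+25) = 38/63.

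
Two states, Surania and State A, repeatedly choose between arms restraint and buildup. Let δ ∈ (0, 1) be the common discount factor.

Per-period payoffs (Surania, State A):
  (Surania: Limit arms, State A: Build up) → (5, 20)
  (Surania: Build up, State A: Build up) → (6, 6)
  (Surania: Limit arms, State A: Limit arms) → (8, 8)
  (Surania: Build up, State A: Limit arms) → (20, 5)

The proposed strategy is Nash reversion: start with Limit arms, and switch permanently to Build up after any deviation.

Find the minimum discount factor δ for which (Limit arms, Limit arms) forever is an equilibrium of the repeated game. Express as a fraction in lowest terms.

6/7

Cooperation forever yields 8 each period: 8/(1−δ).
Deviating yields 20 once, then 6 forever: 20 + 6δ/(1−δ).
No profitable deviation requires 8/(1−δ) ≥ 20 + 6δ/(1−δ).
Multiplying by (1−δ): 8 ≥ 20(1−δ) + 6δ = 20 − 14δ.
So 14δ ≥ 12, i.e. δ ≥ 12/14 = 6/7.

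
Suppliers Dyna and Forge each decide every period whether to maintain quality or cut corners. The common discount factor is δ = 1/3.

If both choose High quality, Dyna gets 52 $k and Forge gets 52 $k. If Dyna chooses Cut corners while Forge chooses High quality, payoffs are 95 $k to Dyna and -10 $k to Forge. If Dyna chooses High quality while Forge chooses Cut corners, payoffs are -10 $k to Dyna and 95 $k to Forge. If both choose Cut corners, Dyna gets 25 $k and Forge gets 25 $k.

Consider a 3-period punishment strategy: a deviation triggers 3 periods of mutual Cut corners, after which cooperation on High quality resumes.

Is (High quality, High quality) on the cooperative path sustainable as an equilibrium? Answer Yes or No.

Comparing payoff streams over the 4 periods until play realigns: cooperate → 52(1+δ+…+δ^3); deviate → 95 + 25(δ+…+δ^3).
Cooperation is sustained iff (52−25)(δ+…+δ^3) ≥ 95−52.
δ+…+δ^3 = 1/3·(1−(1/3)^3)/(1−1/3) = 0.4815, and (95−52)/(52−25) = 1.5926.
0.4815 < 1.5926, so cooperation is not sustainable.

No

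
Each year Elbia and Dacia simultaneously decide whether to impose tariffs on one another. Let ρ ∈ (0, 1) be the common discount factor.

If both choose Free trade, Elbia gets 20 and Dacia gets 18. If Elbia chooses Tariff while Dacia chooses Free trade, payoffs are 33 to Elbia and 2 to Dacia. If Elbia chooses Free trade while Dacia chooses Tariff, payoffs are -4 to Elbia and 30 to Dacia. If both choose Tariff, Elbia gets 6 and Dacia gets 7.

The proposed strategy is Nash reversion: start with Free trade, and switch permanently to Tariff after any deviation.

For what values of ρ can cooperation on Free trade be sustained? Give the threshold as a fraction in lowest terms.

12/23

Elbia: cooperation gives 20 each period; deviation gives 33 once then 6 forever.
  20/(1−ρ) ≥ 33 + 6ρ/(1−ρ) ⇒ ρ ≥ 13/27.
Dacia: cooperation gives 18 each period; deviation gives 30 once then 7 forever.
  ρ ≥ 12/23.
Both must hold, so the binding constraint is Dacia's: ρ ≥ 12/23.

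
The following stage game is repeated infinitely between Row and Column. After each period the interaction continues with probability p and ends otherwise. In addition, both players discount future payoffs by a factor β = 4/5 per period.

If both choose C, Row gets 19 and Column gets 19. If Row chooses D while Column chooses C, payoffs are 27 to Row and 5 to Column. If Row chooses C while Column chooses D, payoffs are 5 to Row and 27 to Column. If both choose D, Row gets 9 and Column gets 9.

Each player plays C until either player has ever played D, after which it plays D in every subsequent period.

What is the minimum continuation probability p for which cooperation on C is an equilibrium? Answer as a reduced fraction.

With continuation probability p and discount β, the effective per-period discount factor is βp.
Grim-trigger IC: βp ≥ (27−19)/(27−9) = 4/9.
So p ≥ (4/9)/(4/5) = 5/9.

5/9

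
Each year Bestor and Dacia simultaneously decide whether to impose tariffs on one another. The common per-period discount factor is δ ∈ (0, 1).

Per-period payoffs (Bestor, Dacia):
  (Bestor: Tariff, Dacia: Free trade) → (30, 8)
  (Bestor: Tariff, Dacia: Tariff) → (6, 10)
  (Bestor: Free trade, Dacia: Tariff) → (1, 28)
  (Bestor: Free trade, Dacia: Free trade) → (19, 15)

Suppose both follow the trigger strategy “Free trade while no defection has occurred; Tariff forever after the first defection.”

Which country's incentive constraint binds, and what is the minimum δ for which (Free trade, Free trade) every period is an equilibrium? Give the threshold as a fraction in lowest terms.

Dacia; δ ≥ 13/18

Bestor's threshold: (30−19)/(30−6) = 11/24.
Dacia's threshold: (28−15)/(28−10) = 13/18.
11/24 < 13/18, so Dacia binds and δ* = 13/18.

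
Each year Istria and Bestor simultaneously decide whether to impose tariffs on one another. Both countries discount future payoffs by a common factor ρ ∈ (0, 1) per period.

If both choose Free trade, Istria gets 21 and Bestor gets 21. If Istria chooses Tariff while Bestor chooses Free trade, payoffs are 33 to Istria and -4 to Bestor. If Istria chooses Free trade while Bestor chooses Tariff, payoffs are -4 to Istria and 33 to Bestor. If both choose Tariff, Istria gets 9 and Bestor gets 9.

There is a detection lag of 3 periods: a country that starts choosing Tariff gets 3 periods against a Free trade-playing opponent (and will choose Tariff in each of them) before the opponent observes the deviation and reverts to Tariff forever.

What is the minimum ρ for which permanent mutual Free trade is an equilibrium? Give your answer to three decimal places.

Deviating for the 3 undetected periods gains 33−21 = 12 per period over cooperation, then loses 21−9 = 12 per period forever once punishment starts.
Gain: 12(1 + ρ + … + ρ^2); loss: 12·ρ^3/(1−ρ).
No profitable deviation ⇔ 12(1−ρ^3) ≤ 12·ρ^3, i.e. ρ^3 ≥ 12/(12+12) = 1/2.
Hence ρ ≥ (1/2)^(1/3) ≈ 0.794.

0.794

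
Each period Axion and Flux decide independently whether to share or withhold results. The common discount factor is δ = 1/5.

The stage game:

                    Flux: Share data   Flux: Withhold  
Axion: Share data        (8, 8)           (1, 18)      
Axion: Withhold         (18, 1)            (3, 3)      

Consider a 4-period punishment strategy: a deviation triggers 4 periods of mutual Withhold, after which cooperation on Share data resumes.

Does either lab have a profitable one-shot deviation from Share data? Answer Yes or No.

IC: δ+…+δ^4 ≥ (18−8)/(8−3) = 2.
At δ = 1/5: partial sum = 0.2496 < 2.0000. Cooperation not sustainable.

Yes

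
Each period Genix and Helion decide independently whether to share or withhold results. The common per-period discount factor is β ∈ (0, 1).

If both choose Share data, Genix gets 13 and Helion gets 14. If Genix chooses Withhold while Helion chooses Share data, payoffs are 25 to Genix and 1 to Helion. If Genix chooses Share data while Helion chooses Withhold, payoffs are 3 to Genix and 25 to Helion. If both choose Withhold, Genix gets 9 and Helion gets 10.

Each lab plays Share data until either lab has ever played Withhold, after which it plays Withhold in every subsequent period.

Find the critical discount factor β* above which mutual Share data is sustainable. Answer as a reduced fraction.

For Genix: deviation gain 25−13 = 12, per-period punishment loss 13−9 = 4. IC gives β ≥ 12/16 = 3/4.
For Helion: gain 11, loss 4 per period, so β ≥ 11/15.
The tighter constraint is Genix's, so cooperation needs β ≥ 3/4.

3/4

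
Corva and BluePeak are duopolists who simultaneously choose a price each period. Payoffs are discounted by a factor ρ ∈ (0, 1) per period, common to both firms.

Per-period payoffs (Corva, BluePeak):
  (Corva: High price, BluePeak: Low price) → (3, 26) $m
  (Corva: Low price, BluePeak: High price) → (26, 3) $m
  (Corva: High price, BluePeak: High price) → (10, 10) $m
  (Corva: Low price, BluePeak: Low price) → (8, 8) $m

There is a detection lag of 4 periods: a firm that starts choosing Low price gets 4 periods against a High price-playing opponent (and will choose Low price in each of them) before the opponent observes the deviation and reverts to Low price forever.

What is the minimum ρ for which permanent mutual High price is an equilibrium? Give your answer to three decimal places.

A deviator earns 26 for 4 periods, then 8 forever; cooperating earns 10 forever. Multiplying the IC by (1−ρ):
10 ≥ 26(1−ρ^4) + 8ρ^4, so 18·ρ^4 ≥ 16 and ρ^4 ≥ 8/9.
ρ ≥ (8/9)^(1/4) ≈ 0.971.

0.971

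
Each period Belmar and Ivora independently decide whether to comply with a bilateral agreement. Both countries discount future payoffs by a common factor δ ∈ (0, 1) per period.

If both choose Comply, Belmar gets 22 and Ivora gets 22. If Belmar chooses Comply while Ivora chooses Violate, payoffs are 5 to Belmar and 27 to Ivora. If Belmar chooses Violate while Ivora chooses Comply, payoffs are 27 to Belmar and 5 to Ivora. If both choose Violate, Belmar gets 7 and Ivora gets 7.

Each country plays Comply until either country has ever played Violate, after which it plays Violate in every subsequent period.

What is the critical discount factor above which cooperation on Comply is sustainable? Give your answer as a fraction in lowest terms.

1/4

22/(1−δ) ≥ 27 + 7δ/(1−δ)
22 ≥ 27 − 20δ
δ ≥ 5/20 = 1/4.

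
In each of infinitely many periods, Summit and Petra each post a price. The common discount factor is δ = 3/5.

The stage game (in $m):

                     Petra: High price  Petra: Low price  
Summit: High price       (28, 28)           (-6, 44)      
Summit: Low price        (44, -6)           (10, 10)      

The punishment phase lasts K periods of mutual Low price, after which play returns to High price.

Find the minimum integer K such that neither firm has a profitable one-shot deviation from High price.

Need Σ_{k=1}^{K} δ^k ≥ (44−28)/(28−10) = 0.8889 at δ = 3/5.
At K = 1 the sum is 0.6000 < 0.8889; at K = 2 it is 0.9600 ≥ 0.8889.
So the minimum punishment length is K = 2.

2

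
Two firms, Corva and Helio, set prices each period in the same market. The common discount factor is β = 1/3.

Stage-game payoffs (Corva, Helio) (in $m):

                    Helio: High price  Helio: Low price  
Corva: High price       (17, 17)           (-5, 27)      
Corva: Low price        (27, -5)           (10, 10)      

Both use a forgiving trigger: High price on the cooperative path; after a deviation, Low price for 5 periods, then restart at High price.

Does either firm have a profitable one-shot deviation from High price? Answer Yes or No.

Comparing payoff streams over the 6 periods until play realigns: cooperate → 17(1+β+…+β^5); deviate → 27 + 10(β+…+β^5).
Cooperation is sustained iff (17−10)(β+…+β^5) ≥ 27−17.
β+…+β^5 = 1/3·(1−(1/3)^5)/(1−1/3) = 0.4979, and (27−17)/(17−10) = 1.4286.
0.4979 < 1.4286, so cooperation is not sustainable.

Yes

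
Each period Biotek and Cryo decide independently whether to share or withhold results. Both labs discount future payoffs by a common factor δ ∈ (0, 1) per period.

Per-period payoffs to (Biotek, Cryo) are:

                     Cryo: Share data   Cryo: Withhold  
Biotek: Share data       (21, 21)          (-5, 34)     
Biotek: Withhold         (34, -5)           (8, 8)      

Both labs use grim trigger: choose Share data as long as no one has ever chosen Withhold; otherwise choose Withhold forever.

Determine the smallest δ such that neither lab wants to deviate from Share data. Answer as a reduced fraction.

1/2

21/(1−δ) ≥ 34 + 8δ/(1−δ)
21 ≥ 34 − 26δ
δ ≥ 13/26 = 1/2.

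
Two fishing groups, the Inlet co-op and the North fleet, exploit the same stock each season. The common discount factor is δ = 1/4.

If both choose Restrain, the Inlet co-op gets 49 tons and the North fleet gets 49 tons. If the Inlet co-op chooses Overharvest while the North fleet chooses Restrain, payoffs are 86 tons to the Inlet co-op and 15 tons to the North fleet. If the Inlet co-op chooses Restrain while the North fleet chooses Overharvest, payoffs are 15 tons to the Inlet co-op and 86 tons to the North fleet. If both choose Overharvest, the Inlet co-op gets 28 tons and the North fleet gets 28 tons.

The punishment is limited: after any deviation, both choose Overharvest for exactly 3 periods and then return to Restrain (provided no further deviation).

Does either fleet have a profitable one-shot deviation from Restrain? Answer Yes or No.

Comparing payoff streams over the 4 periods until play realigns: cooperate → 49(1+δ+…+δ^3); deviate → 86 + 28(δ+…+δ^3).
Cooperation is sustained iff (49−28)(δ+…+δ^3) ≥ 86−49.
δ+…+δ^3 = 1/4·(1−(1/4)^3)/(1−1/4) = 0.3281, and (86−49)/(49−28) = 1.7619.
0.3281 < 1.7619, so cooperation is not sustainable.

Yes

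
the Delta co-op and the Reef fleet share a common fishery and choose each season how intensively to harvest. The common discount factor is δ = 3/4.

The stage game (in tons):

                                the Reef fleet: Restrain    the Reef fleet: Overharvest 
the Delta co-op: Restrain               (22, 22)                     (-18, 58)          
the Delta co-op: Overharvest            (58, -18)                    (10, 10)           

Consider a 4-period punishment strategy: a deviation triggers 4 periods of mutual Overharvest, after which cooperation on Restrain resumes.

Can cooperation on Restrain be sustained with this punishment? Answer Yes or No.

Comparing payoff streams over the 5 periods until play realigns: cooperate → 22(1+δ+…+δ^4); deviate → 58 + 10(δ+…+δ^4).
Cooperation is sustained iff (22−10)(δ+…+δ^4) ≥ 58−22.
δ+…+δ^4 = 3/4·(1−(3/4)^4)/(1−3/4) = 2.0508, and (58−22)/(22−10) = 3.0000.
2.0508 < 3.0000, so cooperation is not sustainable.

No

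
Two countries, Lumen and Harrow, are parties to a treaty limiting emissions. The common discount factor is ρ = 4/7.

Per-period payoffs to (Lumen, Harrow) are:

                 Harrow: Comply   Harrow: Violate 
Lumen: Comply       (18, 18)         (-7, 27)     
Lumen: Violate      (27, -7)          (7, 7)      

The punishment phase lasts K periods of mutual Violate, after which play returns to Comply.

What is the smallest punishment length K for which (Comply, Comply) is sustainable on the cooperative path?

IC: ρ(1−ρ^K)/(1−ρ) ≥ (27−18)/(18−7) = 9/11.
With ρ = 4/7: need 1 − ρ^K ≥ 9/11·(1−4/7)/(4/7), i.e. ρ^K ≤ 0.3864.
Since (4/7)^1 = 0.5714 and (4/7)^2 = 0.3265, the smallest such K is 2.

2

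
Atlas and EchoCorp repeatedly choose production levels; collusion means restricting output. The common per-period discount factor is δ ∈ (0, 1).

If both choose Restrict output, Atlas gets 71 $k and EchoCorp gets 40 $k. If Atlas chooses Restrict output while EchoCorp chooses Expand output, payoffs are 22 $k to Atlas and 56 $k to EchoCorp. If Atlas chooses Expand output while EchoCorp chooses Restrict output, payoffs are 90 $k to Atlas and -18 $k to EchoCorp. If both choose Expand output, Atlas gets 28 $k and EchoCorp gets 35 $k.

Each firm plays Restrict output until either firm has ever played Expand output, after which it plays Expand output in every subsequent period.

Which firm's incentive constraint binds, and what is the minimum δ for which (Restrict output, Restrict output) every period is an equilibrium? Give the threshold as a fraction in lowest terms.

EchoCorp; δ ≥ 16/21

Atlas's threshold: (90−71)/(90−28) = 19/62.
EchoCorp's threshold: (56−40)/(56−35) = 16/21.
19/62 < 16/21, so EchoCorp binds and δ* = 16/21.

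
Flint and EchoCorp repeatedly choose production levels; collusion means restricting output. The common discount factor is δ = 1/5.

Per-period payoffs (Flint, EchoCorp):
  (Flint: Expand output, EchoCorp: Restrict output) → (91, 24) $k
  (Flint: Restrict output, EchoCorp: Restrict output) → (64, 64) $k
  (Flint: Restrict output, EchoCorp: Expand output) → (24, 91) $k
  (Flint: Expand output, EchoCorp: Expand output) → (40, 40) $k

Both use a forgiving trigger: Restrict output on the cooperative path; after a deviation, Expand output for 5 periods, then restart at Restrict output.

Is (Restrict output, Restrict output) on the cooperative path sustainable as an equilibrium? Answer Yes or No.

IC: δ+…+δ^5 ≥ (91−64)/(64−40) = 9/8.
At δ = 1/5: partial sum = 0.2499 < 1.1250. Cooperation not sustainable.

No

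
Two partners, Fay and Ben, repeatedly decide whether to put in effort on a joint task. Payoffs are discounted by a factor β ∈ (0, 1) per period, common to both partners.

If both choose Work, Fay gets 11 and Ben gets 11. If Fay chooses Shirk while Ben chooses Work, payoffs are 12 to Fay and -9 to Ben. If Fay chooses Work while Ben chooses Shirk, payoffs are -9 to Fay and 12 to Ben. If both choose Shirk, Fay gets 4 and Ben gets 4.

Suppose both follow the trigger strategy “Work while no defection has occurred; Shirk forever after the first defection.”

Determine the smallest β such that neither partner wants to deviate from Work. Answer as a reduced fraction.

One-period gain from deviating is 12 − 11 = 1. The loss is 11 − 4 = 7 in every subsequent period, with present value 7·β/(1−β).
Deviation is unprofitable when 7·β/(1−β) ≥ 1, i.e. β/(1−β) ≥ 1/7.
Equivalently β ≥ 1/(1+7) = 1/8.

1/8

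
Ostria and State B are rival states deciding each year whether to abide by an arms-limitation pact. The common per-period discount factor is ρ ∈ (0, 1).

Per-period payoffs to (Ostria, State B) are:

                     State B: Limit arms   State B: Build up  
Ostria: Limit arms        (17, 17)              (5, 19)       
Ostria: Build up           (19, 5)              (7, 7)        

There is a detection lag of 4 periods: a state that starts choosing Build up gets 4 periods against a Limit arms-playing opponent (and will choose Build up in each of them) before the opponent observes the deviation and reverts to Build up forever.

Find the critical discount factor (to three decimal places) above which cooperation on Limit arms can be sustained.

0.639

A deviator earns 19 for 4 periods, then 7 forever; cooperating earns 17 forever. Multiplying the IC by (1−ρ):
17 ≥ 19(1−ρ^4) + 7ρ^4, so 12·ρ^4 ≥ 2 and ρ^4 ≥ 1/6.
ρ ≥ (1/6)^(1/4) ≈ 0.639.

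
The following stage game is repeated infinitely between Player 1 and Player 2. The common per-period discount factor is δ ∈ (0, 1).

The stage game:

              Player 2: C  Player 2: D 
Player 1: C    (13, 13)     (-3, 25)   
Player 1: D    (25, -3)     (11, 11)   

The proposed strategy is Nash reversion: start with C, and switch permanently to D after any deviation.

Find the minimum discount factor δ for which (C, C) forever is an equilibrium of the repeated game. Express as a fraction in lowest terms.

6/7

Under grim trigger the critical discount factor is (T−C)/(T−P) with T = 25, C = 13, P = 11.
δ* = (25−13)/(25−11) = 12/14 = 6/7.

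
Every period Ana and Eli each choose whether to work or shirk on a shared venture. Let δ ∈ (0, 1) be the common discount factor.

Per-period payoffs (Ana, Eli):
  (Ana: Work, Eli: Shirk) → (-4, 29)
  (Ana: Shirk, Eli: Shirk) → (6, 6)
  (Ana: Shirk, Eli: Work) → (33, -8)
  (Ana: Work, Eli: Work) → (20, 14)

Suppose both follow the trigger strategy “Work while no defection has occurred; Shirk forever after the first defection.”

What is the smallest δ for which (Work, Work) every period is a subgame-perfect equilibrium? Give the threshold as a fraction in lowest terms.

For Ana: deviation gain 33−20 = 13, per-period punishment loss 20−6 = 14. IC gives δ ≥ 13/27.
For Eli: gain 15, loss 8 per period, so δ ≥ 15/23.
The tighter constraint is Eli's, so cooperation needs δ ≥ 15/23.

15/23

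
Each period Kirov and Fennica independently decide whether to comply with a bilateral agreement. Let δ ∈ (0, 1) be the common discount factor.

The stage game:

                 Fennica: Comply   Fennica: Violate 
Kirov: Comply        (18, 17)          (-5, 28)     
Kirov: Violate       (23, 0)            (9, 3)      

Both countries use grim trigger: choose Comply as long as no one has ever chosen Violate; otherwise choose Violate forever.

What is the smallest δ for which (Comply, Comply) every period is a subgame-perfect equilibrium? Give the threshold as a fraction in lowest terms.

Kirov: cooperation gives 18 each period; deviation gives 23 once then 9 forever.
  18/(1−δ) ≥ 23 + 9δ/(1−δ) ⇒ δ ≥ 5/14.
Fennica: cooperation gives 17 each period; deviation gives 28 once then 3 forever.
  δ ≥ 11/25.
Both must hold, so the binding constraint is Fennica's: δ ≥ 11/25.

11/25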